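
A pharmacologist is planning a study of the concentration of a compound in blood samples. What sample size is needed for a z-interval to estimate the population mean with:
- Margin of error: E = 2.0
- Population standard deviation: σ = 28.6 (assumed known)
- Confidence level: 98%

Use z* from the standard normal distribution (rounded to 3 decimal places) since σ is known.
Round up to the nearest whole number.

Using z* since population σ is known (z-interval formula).

For 98% confidence, z* = 2.326 (from standard normal table)

Sample size formula for z-interval: n = (z*σ/E)²

n = (2.326 × 28.6 / 2.0)²
  = (33.261800)²
  = 1106.3473

Round up to the nearest whole number: n = 1107

1107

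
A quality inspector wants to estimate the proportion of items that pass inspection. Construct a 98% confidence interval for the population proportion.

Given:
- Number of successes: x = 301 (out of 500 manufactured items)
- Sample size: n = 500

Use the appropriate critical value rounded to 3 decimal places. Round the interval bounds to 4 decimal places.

Sample proportion: p̂ = 301/500 = 0.602000

Check conditions for normal approximation:
  np̂ = 301 ≥ 10 ✓
  n(1-p̂) = 199 ≥ 10 ✓

The sample is large enough, so use a z-interval (normal approximation) for the proportion.

For 98% confidence, z* = 2.326 (from standard normal table)

Standard error: SE = √(p̂(1-p̂)/n) = √(0.602000×0.398000/500) = 0.02189045

Margin of error: E = z* × SE = 2.326 × 0.02189045 = 0.050917

Z-interval: p̂ ± E = 0.602000 ± 0.050917 = (0.551083, 0.652917)

Rounded to 4 decimal places:

(0.5511, 0.6529)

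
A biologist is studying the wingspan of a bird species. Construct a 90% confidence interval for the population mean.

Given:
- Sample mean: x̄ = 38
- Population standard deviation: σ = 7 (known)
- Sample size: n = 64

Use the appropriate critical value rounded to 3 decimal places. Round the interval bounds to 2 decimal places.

The population standard deviation σ is known, so use a z-interval (standard normal critical value).

For 90% confidence, z* = 1.645 (from standard normal table)

Standard error: SE = σ/√n = 7/√64 = 0.875000

Margin of error: E = z* × SE = 1.645 × 0.875000 = 1.4394

Z-interval: x̄ ± E = 38 ± 1.4394 = (36.5606, 39.4394)

Rounded to 2 decimal places:

(36.56, 39.44)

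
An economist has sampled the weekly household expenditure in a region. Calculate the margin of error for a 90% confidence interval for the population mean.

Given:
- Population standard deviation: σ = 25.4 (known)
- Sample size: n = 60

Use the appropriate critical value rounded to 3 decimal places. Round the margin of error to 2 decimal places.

The population standard deviation σ is known, so use the z-interval margin of error formula.

For 90% confidence, z* = 1.645 (from standard normal table)

Margin of error formula for z-interval: E = z* × σ/√n

E = 1.645 × 25.4/√60
  = 1.645 × 3.279126
  = 5.3942

Rounded to 2 decimal places:

5.39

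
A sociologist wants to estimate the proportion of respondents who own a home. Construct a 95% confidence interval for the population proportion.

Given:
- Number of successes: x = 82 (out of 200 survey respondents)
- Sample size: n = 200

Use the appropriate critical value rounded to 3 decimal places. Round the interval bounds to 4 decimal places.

Sample proportion: p̂ = 82/200 = 0.410000

Check conditions for normal approximation:
  np̂ = 82 ≥ 10 ✓
  n(1-p̂) = 118 ≥ 10 ✓

The sample is large enough, so use a z-interval (normal approximation) for the proportion.

For 95% confidence, z* = 1.96 (from standard normal table)

Standard error: SE = √(p̂(1-p̂)/n) = √(0.410000×0.590000/200) = 0.03477787

Margin of error: E = z* × SE = 1.96 × 0.03477787 = 0.068165

Z-interval: p̂ ± E = 0.410000 ± 0.068165 = (0.341835, 0.478165)

Rounded to 4 decimal places:

(0.3418, 0.4782)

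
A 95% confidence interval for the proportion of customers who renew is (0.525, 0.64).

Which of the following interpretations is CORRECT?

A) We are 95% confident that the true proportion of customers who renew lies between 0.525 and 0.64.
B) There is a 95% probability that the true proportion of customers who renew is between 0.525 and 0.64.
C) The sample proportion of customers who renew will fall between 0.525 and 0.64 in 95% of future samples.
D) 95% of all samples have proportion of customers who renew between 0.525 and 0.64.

A confidence interval represents our confidence in the procedure, not a probability statement about the parameter.

Key concept: If we repeated this sampling process many times and computed a 95% CI each time, about 95% of those intervals would contain the true population parameter.

For this specific interval (0.525, 0.64):
- Midpoint (point estimate): 0.5825
- Margin of error: 0.0575

The correct interpretation is the one stating confidence that the true parameter lies in the interval — option A.

A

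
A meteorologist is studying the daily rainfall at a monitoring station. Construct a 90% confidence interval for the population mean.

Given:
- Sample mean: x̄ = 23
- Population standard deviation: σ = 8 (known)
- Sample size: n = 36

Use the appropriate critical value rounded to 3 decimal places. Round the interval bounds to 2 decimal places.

The population standard deviation σ is known, so use a z-interval (standard normal critical value).

For 90% confidence, z* = 1.645 (from standard normal table)

Standard error: SE = σ/√n = 8/√36 = 1.333333

Margin of error: E = z* × SE = 1.645 × 1.333333 = 2.1933

Z-interval: x̄ ± E = 23 ± 2.1933 = (20.8067, 25.1933)

Rounded to 2 decimal places:

(20.81, 25.19)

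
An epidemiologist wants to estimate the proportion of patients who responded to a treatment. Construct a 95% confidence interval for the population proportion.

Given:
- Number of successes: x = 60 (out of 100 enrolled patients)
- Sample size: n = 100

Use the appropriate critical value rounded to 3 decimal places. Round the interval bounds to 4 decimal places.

Sample proportion: p̂ = 60/100 = 0.600000

Check conditions for normal approximation:
  np̂ = 60 ≥ 10 ✓
  n(1-p̂) = 40 ≥ 10 ✓

The sample is large enough, so use a z-interval (normal approximation) for the proportion.

For 95% confidence, z* = 1.96 (from standard normal table)

Standard error: SE = √(p̂(1-p̂)/n) = √(0.600000×0.400000/100) = 0.04898979

Margin of error: E = z* × SE = 1.96 × 0.04898979 = 0.096020

Z-interval: p̂ ± E = 0.600000 ± 0.096020 = (0.503980, 0.696020)

Rounded to 4 decimal places:

(0.5040, 0.6960)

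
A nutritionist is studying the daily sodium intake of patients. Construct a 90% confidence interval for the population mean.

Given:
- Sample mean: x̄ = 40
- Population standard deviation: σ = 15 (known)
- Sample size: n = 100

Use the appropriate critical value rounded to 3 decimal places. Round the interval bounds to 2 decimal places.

The population standard deviation σ is known, so use a z-interval (standard normal critical value).

For 90% confidence, z* = 1.645 (from standard normal table)

Standard error: SE = σ/√n = 15/√100 = 1.500000

Margin of error: E = z* × SE = 1.645 × 1.500000 = 2.4675

Z-interval: x̄ ± E = 40 ± 2.4675 = (37.5325, 42.4675)

Rounded to 2 decimal places:

(37.53, 42.47)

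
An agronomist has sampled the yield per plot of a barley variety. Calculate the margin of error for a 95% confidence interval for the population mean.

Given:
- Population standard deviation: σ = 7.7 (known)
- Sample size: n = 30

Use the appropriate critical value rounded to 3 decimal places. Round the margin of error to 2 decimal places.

The population standard deviation σ is known, so use the z-interval margin of error formula.

For 95% confidence, z* = 1.96 (from standard normal table)

Margin of error formula for z-interval: E = z* × σ/√n

E = 1.96 × 7.7/√30
  = 1.96 × 1.405821
  = 2.7554

Rounded to 2 decimal places:

2.76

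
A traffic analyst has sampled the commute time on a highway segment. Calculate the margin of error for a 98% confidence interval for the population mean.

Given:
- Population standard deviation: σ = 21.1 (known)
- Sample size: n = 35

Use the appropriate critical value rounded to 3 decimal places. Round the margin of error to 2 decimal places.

The population standard deviation σ is known, so use the z-interval margin of error formula.

For 98% confidence, z* = 2.326 (from standard normal table)

Margin of error formula for z-interval: E = z* × σ/√n

E = 2.326 × 21.1/√35
  = 2.326 × 3.566551
  = 8.2958

Rounded to 2 decimal places:

8.30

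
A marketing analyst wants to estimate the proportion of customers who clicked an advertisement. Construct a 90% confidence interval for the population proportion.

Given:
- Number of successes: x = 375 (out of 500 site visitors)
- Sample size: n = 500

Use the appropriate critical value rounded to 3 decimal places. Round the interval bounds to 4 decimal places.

Sample proportion: p̂ = 375/500 = 0.750000

Check conditions for normal approximation:
  np̂ = 375 ≥ 10 ✓
  n(1-p̂) = 125 ≥ 10 ✓

The sample is large enough, so use a z-interval (normal approximation) for the proportion.

For 90% confidence, z* = 1.645 (from standard normal table)

Standard error: SE = √(p̂(1-p̂)/n) = √(0.750000×0.250000/500) = 0.01936492

Margin of error: E = z* × SE = 1.645 × 0.01936492 = 0.031855

Z-interval: p̂ ± E = 0.750000 ± 0.031855 = (0.718145, 0.781855)

Rounded to 4 decimal places:

(0.7181, 0.7819)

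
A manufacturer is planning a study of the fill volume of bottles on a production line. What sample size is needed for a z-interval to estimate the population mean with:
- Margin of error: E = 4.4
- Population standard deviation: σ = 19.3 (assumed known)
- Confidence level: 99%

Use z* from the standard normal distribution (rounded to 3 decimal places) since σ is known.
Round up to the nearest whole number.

Using z* since population σ is known (z-interval formula).

For 99% confidence, z* = 2.576 (from standard normal table)

Sample size formula for z-interval: n = (z*σ/E)²

n = (2.576 × 19.3 / 4.4)²
  = (11.299273)²
  = 127.6736

Round up to the nearest whole number: n = 128

128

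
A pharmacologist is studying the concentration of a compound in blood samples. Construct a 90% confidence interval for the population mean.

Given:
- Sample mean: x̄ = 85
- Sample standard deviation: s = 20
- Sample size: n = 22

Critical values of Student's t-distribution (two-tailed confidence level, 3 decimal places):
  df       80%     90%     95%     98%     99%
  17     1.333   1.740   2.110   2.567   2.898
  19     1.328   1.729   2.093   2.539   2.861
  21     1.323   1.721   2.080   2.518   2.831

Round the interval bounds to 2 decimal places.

The population standard deviation σ is unknown (only the sample standard deviation s is given), so use a t-interval with df = n - 1 = 22 - 1 = 21.

For 90% confidence with df = 21, t* = 1.721 (from t-table)

Standard error: SE = s/√n = 20/√22 = 4.264014

Margin of error: E = t* × SE = 1.721 × 4.264014 = 7.3384

T-interval: x̄ ± E = 85 ± 7.3384 = (77.6616, 92.3384)

Rounded to 2 decimal places:

(77.66, 92.34)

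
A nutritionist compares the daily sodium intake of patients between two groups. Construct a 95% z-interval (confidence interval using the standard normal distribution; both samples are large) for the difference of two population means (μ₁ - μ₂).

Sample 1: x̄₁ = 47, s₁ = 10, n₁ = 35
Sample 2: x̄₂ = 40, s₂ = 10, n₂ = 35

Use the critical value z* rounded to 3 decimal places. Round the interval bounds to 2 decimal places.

Both samples are large (n₁ = 35 ≥ 30, n₂ = 35 ≥ 30), so a z-interval for the difference of means applies.

Point estimate: x̄₁ - x̄₂ = 47 - 40 = 7

Standard error: SE = √(s₁²/n₁ + s₂²/n₂)
= √(10²/35 + 10²/35)
= √(2.857143 + 2.857143)
= 2.390457

For 95% confidence, z* = 1.96 (from standard normal table)
Margin of error: E = z* × SE = 1.96 × 2.390457 = 4.6853

Z-interval: (x̄₁ - x̄₂) ± E = 7 ± 4.6853 = (2.3147, 11.6853)

Rounded to 2 decimal places:

(2.31, 11.69)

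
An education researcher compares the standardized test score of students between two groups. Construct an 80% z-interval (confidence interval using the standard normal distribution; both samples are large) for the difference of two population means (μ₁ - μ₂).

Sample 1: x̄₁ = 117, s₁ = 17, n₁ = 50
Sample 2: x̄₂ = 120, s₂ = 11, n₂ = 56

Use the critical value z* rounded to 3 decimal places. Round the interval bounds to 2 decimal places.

Both samples are large (n₁ = 50 ≥ 30, n₂ = 56 ≥ 30), so a z-interval for the difference of means applies.

Point estimate: x̄₁ - x̄₂ = 117 - 120 = -3

Standard error: SE = √(s₁²/n₁ + s₂²/n₂)
= √(17²/50 + 11²/56)
= √(5.780000 + 2.160714)
= 2.817927

For 80% confidence, z* = 1.282 (from standard normal table)
Margin of error: E = z* × SE = 1.282 × 2.817927 = 3.6126

Z-interval: (x̄₁ - x̄₂) ± E = -3 ± 3.6126 = (-6.6126, 0.6126)

Rounded to 2 decimal places:

(-6.61, 0.61)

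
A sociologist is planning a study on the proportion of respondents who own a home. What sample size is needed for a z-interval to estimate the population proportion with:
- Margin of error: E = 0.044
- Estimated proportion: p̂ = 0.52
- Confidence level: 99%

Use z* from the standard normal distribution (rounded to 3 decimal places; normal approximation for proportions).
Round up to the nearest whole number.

Using z* for proportion z-interval (normal approximation).

For 99% confidence, z* = 2.576 (from standard normal table)

Sample size formula for proportion z-interval: n = z*²p̂(1-p̂)/E²

n = 2.576² × 0.52 × 0.48 / 0.044²
  = 6.635776 × 0.2496 / 0.001936
  = 855.5215

Round up to the nearest whole number: n = 856

856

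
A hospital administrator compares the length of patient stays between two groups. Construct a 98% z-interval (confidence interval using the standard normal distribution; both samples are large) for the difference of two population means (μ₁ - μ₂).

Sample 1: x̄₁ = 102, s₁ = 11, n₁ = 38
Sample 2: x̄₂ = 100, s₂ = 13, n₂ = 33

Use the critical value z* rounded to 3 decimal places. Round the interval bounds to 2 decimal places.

Both samples are large (n₁ = 38 ≥ 30, n₂ = 33 ≥ 30), so a z-interval for the difference of means applies.

Point estimate: x̄₁ - x̄₂ = 102 - 100 = 2

Standard error: SE = √(s₁²/n₁ + s₂²/n₂)
= √(11²/38 + 13²/33)
= √(3.184211 + 5.121212)
= 2.881913

For 98% confidence, z* = 2.326 (from standard normal table)
Margin of error: E = z* × SE = 2.326 × 2.881913 = 6.7033

Z-interval: (x̄₁ - x̄₂) ± E = 2 ± 6.7033 = (-4.7033, 8.7033)

Rounded to 2 decimal places:

(-4.70, 8.70)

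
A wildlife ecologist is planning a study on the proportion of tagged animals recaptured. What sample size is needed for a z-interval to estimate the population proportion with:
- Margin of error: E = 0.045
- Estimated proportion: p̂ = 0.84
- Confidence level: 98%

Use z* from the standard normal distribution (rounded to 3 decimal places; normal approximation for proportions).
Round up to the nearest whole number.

Using z* for proportion z-interval (normal approximation).

For 98% confidence, z* = 2.326 (from standard normal table)

Sample size formula for proportion z-interval: n = z*²p̂(1-p̂)/E²

n = 2.326² × 0.84 × 0.16 / 0.045²
  = 5.410276 × 0.1344 / 0.002025
  = 359.0820

Round up to the nearest whole number: n = 360

360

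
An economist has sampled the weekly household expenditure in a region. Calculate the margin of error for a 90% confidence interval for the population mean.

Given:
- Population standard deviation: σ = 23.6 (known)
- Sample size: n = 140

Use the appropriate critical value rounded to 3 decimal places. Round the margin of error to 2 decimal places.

The population standard deviation σ is known, so use the z-interval margin of error formula.

For 90% confidence, z* = 1.645 (from standard normal table)

Margin of error formula for z-interval: E = z* × σ/√n

E = 1.645 × 23.6/√140
  = 1.645 × 1.994564
  = 3.2811

Rounded to 2 decimal places:

3.28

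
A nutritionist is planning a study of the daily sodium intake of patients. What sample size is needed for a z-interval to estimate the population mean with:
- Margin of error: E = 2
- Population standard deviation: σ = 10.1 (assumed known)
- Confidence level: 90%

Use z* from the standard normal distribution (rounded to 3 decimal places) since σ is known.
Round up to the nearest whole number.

Using z* since population σ is known (z-interval formula).

For 90% confidence, z* = 1.645 (from standard normal table)

Sample size formula for z-interval: n = (z*σ/E)²

n = (1.645 × 10.1 / 2)²
  = (8.307250)²
  = 69.0104

Round up to the nearest whole number: n = 70

70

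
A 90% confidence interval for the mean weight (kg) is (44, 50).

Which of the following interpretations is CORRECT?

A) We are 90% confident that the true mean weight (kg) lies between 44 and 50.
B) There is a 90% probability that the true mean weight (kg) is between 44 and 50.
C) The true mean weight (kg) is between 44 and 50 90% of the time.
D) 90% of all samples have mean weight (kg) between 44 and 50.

A confidence interval represents our confidence in the procedure, not a probability statement about the parameter.

Key concept: If we repeated this sampling process many times and computed a 90% CI each time, about 90% of those intervals would contain the true population parameter.

For this specific interval (44, 50):
- Midpoint (point estimate): 47
- Margin of error: 3

The correct interpretation is the one stating confidence that the true parameter lies in the interval — option A.

A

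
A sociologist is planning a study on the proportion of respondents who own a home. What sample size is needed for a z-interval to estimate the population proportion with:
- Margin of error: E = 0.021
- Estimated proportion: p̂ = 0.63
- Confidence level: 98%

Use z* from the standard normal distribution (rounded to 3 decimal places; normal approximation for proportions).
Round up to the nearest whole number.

Using z* for proportion z-interval (normal approximation).

For 98% confidence, z* = 2.326 (from standard normal table)

Sample size formula for proportion z-interval: n = z*²p̂(1-p̂)/E²

n = 2.326² × 0.63 × 0.37 / 0.021²
  = 5.410276 × 0.2331 / 0.000441
  = 2859.7173

Round up to the nearest whole number: n = 2860

2860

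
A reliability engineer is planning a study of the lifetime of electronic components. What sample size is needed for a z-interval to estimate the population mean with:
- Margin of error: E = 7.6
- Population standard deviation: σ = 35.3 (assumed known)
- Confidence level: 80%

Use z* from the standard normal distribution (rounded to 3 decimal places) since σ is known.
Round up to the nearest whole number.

Using z* since population σ is known (z-interval formula).

For 80% confidence, z* = 1.282 (from standard normal table)

Sample size formula for z-interval: n = (z*σ/E)²

n = (1.282 × 35.3 / 7.6)²
  = (5.954553)²
  = 35.4567

Round up to the nearest whole number: n = 36

36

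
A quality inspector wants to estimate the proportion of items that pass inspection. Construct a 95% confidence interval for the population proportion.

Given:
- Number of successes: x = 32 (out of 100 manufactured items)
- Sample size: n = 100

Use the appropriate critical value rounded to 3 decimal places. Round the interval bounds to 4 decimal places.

Sample proportion: p̂ = 32/100 = 0.320000

Check conditions for normal approximation:
  np̂ = 32 ≥ 10 ✓
  n(1-p̂) = 68 ≥ 10 ✓

The sample is large enough, so use a z-interval (normal approximation) for the proportion.

For 95% confidence, z* = 1.96 (from standard normal table)

Standard error: SE = √(p̂(1-p̂)/n) = √(0.320000×0.680000/100) = 0.04664762

Margin of error: E = z* × SE = 1.96 × 0.04664762 = 0.091429

Z-interval: p̂ ± E = 0.320000 ± 0.091429 = (0.228571, 0.411429)

Rounded to 4 decimal places:

(0.2286, 0.4114)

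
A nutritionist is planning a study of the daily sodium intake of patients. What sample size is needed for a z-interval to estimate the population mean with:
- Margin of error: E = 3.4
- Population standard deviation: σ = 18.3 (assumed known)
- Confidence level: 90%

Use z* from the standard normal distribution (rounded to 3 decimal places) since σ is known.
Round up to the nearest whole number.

Using z* since population σ is known (z-interval formula).

For 90% confidence, z* = 1.645 (from standard normal table)

Sample size formula for z-interval: n = (z*σ/E)²

n = (1.645 × 18.3 / 3.4)²
  = (8.853971)²
  = 78.3928

Round up to the nearest whole number: n = 79

79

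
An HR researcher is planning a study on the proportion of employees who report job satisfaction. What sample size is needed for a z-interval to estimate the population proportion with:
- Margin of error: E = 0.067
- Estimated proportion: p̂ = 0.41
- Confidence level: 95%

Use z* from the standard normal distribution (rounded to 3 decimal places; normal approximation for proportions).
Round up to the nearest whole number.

Using z* for proportion z-interval (normal approximation).

For 95% confidence, z* = 1.96 (from standard normal table)

Sample size formula for proportion z-interval: n = z*²p̂(1-p̂)/E²

n = 1.96² × 0.41 × 0.59 / 0.067²
  = 3.8416 × 0.2419 / 0.004489
  = 207.0134

Round up to the nearest whole number: n = 208

208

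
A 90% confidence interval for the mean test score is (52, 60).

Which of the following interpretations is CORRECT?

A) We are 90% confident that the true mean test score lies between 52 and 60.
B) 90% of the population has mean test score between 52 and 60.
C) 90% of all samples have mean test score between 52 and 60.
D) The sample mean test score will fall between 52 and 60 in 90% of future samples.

A confidence interval represents our confidence in the procedure, not a probability statement about the parameter.

Key concept: If we repeated this sampling process many times and computed a 90% CI each time, about 90% of those intervals would contain the true population parameter.

For this specific interval (52, 60):
- Midpoint (point estimate): 56
- Margin of error: 4

The correct interpretation is the one stating confidence that the true parameter lies in the interval — option A.

A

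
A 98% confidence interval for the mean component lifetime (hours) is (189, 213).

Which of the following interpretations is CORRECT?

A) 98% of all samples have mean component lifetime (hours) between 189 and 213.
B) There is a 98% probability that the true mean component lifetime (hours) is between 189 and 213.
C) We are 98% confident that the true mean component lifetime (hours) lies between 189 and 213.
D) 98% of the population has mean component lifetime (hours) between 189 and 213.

A confidence interval represents our confidence in the procedure, not a probability statement about the parameter.

Key concept: If we repeated this sampling process many times and computed a 98% CI each time, about 98% of those intervals would contain the true population parameter.

For this specific interval (189, 213):
- Midpoint (point estimate): 201
- Margin of error: 12

The correct interpretation is the one stating confidence that the true parameter lies in the interval — option C.

C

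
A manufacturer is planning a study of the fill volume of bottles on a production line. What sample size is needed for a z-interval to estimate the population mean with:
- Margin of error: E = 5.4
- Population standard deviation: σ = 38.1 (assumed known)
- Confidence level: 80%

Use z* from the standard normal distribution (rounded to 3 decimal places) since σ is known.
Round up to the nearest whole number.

Using z* since population σ is known (z-interval formula).

For 80% confidence, z* = 1.282 (from standard normal table)

Sample size formula for z-interval: n = (z*σ/E)²

n = (1.282 × 38.1 / 5.4)²
  = (9.045222)²
  = 81.8160

Round up to the nearest whole number: n = 82

82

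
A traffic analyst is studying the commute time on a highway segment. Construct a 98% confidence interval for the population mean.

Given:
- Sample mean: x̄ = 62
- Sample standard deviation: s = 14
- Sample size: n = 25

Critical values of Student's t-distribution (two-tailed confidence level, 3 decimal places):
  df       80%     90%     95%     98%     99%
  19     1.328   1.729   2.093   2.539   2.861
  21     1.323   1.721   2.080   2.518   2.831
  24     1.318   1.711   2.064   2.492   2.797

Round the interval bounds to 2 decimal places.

The population standard deviation σ is unknown (only the sample standard deviation s is given), so use a t-interval with df = n - 1 = 25 - 1 = 24.

For 98% confidence with df = 24, t* = 2.492 (from t-table)

Standard error: SE = s/√n = 14/√25 = 2.800000

Margin of error: E = t* × SE = 2.492 × 2.800000 = 6.9776

T-interval: x̄ ± E = 62 ± 6.9776 = (55.0224, 68.9776)

Rounded to 2 decimal places:

(55.02, 68.98)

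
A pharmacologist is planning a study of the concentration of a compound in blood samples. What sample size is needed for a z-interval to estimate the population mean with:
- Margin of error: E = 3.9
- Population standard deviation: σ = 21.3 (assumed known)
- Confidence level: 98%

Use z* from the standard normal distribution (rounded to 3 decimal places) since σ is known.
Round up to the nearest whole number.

Using z* since population σ is known (z-interval formula).

For 98% confidence, z* = 2.326 (from standard normal table)

Sample size formula for z-interval: n = (z*σ/E)²

n = (2.326 × 21.3 / 3.9)²
  = (12.703538)²
  = 161.3799

Round up to the nearest whole number: n = 162

162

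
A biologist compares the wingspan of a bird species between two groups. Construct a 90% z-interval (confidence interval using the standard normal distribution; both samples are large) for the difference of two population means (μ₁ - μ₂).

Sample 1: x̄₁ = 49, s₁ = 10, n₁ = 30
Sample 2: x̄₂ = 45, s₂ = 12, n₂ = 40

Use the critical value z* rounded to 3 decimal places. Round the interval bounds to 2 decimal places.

Both samples are large (n₁ = 30 ≥ 30, n₂ = 40 ≥ 30), so a z-interval for the difference of means applies.

Point estimate: x̄₁ - x̄₂ = 49 - 45 = 4

Standard error: SE = √(s₁²/n₁ + s₂²/n₂)
= √(10²/30 + 12²/40)
= √(3.333333 + 3.600000)
= 2.633122

For 90% confidence, z* = 1.645 (from standard normal table)
Margin of error: E = z* × SE = 1.645 × 2.633122 = 4.3315

Z-interval: (x̄₁ - x̄₂) ± E = 4 ± 4.3315 = (-0.3315, 8.3315)

Rounded to 2 decimal places:

(-0.33, 8.33)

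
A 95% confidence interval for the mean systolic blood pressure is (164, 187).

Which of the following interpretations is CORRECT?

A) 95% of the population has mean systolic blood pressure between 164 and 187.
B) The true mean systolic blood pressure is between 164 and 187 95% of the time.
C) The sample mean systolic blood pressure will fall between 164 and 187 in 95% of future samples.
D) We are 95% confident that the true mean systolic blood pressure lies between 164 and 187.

A confidence interval represents our confidence in the procedure, not a probability statement about the parameter.

Key concept: If we repeated this sampling process many times and computed a 95% CI each time, about 95% of those intervals would contain the true population parameter.

For this specific interval (164, 187):
- Midpoint (point estimate): 175.5
- Margin of error: 11.5

The correct interpretation is the one stating confidence that the true parameter lies in the interval — option D.

D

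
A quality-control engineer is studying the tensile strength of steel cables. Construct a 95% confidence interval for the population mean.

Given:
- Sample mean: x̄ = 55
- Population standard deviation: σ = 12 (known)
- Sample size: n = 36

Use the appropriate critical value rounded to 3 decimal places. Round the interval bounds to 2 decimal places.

The population standard deviation σ is known, so use a z-interval (standard normal critical value).

For 95% confidence, z* = 1.96 (from standard normal table)

Standard error: SE = σ/√n = 12/√36 = 2.000000

Margin of error: E = z* × SE = 1.96 × 2.000000 = 3.9200

Z-interval: x̄ ± E = 55 ± 3.9200 = (51.0800, 58.9200)

Rounded to 2 decimal places:

(51.08, 58.92)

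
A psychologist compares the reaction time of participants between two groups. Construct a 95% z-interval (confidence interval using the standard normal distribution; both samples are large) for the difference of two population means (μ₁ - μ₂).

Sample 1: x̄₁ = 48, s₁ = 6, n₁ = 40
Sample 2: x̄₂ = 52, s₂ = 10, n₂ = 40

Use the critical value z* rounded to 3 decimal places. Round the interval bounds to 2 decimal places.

Both samples are large (n₁ = 40 ≥ 30, n₂ = 40 ≥ 30), so a z-interval for the difference of means applies.

Point estimate: x̄₁ - x̄₂ = 48 - 52 = -4

Standard error: SE = √(s₁²/n₁ + s₂²/n₂)
= √(6²/40 + 10²/40)
= √(0.900000 + 2.500000)
= 1.843909

For 95% confidence, z* = 1.96 (from standard normal table)
Margin of error: E = z* × SE = 1.96 × 1.843909 = 3.6141

Z-interval: (x̄₁ - x̄₂) ± E = -4 ± 3.6141 = (-7.6141, -0.3859)

Rounded to 2 decimal places:

(-7.61, -0.39)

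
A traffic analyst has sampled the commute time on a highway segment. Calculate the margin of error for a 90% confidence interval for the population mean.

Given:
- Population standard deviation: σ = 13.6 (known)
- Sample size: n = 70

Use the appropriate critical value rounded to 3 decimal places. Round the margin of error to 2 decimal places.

The population standard deviation σ is known, so use the z-interval margin of error formula.

For 90% confidence, z* = 1.645 (from standard normal table)

Margin of error formula for z-interval: E = z* × σ/√n

E = 1.645 × 13.6/√70
  = 1.645 × 1.625511
  = 2.6740

Rounded to 2 decimal places:

2.67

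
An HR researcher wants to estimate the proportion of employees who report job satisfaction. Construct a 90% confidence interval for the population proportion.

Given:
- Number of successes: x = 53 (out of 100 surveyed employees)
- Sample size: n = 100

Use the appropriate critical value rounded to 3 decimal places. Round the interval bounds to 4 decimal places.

Sample proportion: p̂ = 53/100 = 0.530000

Check conditions for normal approximation:
  np̂ = 53 ≥ 10 ✓
  n(1-p̂) = 47 ≥ 10 ✓

The sample is large enough, so use a z-interval (normal approximation) for the proportion.

For 90% confidence, z* = 1.645 (from standard normal table)

Standard error: SE = √(p̂(1-p̂)/n) = √(0.530000×0.470000/100) = 0.04990992

Margin of error: E = z* × SE = 1.645 × 0.04990992 = 0.082102

Z-interval: p̂ ± E = 0.530000 ± 0.082102 = (0.447898, 0.612102)

Rounded to 4 decimal places:

(0.4479, 0.6121)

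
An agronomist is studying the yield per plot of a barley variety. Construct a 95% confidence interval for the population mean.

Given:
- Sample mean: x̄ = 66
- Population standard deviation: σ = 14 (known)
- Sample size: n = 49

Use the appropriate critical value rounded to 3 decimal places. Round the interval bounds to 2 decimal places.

The population standard deviation σ is known, so use a z-interval (standard normal critical value).

For 95% confidence, z* = 1.96 (from standard normal table)

Standard error: SE = σ/√n = 14/√49 = 2.000000

Margin of error: E = z* × SE = 1.96 × 2.000000 = 3.9200

Z-interval: x̄ ± E = 66 ± 3.9200 = (62.0800, 69.9200)

Rounded to 2 decimal places:

(62.08, 69.92)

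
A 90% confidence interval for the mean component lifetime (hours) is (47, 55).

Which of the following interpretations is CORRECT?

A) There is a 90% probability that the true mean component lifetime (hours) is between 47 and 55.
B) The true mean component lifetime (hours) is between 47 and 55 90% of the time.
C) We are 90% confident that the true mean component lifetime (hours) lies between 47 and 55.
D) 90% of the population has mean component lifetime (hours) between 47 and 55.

A confidence interval represents our confidence in the procedure, not a probability statement about the parameter.

Key concept: If we repeated this sampling process many times and computed a 90% CI each time, about 90% of those intervals would contain the true population parameter.

For this specific interval (47, 55):
- Midpoint (point estimate): 51
- Margin of error: 4

The correct interpretation is the one stating confidence that the true parameter lies in the interval — option C.

C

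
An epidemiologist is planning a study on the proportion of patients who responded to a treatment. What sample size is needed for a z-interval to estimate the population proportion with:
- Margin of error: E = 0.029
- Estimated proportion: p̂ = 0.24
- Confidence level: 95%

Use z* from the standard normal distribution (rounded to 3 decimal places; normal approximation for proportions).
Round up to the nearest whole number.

Using z* for proportion z-interval (normal approximation).

For 95% confidence, z* = 1.96 (from standard normal table)

Sample size formula for proportion z-interval: n = z*²p̂(1-p̂)/E²

n = 1.96² × 0.24 × 0.76 / 0.029²
  = 3.8416 × 0.1824 / 0.000841
  = 833.1841

Round up to the nearest whole number: n = 834

834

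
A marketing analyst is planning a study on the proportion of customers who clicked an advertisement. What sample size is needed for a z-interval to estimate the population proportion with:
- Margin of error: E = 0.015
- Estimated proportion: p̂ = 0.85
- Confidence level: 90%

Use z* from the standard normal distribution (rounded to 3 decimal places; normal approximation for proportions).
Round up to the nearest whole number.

Using z* for proportion z-interval (normal approximation).

For 90% confidence, z* = 1.645 (from standard normal table)

Sample size formula for proportion z-interval: n = z*²p̂(1-p̂)/E²

n = 1.645² × 0.85 × 0.15 / 0.015²
  = 2.706025 × 0.1275 / 0.000225
  = 1533.4142

Round up to the nearest whole number: n = 1534

1534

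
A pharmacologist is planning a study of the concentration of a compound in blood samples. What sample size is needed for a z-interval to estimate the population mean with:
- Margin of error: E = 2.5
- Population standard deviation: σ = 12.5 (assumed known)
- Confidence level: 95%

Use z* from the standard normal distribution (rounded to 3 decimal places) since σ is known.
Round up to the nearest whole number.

Using z* since population σ is known (z-interval formula).

For 95% confidence, z* = 1.96 (from standard normal table)

Sample size formula for z-interval: n = (z*σ/E)²

n = (1.96 × 12.5 / 2.5)²
  = (9.800000)²
  = 96.0400

Round up to the nearest whole number: n = 97

97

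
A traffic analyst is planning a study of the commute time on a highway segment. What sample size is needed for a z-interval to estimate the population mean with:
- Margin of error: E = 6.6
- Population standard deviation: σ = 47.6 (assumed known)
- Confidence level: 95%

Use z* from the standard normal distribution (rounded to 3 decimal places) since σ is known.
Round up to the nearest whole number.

Using z* since population σ is known (z-interval formula).

For 95% confidence, z* = 1.96 (from standard normal table)

Sample size formula for z-interval: n = (z*σ/E)²

n = (1.96 × 47.6 / 6.6)²
  = (14.135758)²
  = 199.8196

Round up to the nearest whole number: n = 200

200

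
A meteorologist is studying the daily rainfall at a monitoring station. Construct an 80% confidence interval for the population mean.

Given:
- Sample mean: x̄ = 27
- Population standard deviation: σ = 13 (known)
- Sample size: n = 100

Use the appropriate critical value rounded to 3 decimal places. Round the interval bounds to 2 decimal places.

The population standard deviation σ is known, so use a z-interval (standard normal critical value).

For 80% confidence, z* = 1.282 (from standard normal table)

Standard error: SE = σ/√n = 13/√100 = 1.300000

Margin of error: E = z* × SE = 1.282 × 1.300000 = 1.6666

Z-interval: x̄ ± E = 27 ± 1.6666 = (25.3334, 28.6666)

Rounded to 2 decimal places:

(25.33, 28.67)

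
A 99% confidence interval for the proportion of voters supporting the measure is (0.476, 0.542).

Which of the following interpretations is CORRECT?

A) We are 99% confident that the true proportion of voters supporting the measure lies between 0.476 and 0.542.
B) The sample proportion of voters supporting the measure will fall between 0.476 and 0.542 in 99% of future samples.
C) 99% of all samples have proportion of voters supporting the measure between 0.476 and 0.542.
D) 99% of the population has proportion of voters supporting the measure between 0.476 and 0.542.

A confidence interval represents our confidence in the procedure, not a probability statement about the parameter.

Key concept: If we repeated this sampling process many times and computed a 99% CI each time, about 99% of those intervals would contain the true population parameter.

For this specific interval (0.476, 0.542):
- Midpoint (point estimate): 0.509
- Margin of error: 0.033

The correct interpretation is the one stating confidence that the true parameter lies in the interval — option A.

A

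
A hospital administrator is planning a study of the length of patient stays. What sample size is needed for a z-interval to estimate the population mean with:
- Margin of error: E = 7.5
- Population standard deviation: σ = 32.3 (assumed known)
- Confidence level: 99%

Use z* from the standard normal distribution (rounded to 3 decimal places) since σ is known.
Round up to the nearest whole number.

Using z* since population σ is known (z-interval formula).

For 99% confidence, z* = 2.576 (from standard normal table)

Sample size formula for z-interval: n = (z*σ/E)²

n = (2.576 × 32.3 / 7.5)²
  = (11.093973)²
  = 123.0762

Round up to the nearest whole number: n = 124

124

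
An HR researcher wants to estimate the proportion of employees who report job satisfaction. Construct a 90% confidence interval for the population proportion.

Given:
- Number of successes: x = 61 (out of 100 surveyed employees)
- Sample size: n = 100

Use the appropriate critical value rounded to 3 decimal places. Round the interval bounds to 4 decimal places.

Sample proportion: p̂ = 61/100 = 0.610000

Check conditions for normal approximation:
  np̂ = 61 ≥ 10 ✓
  n(1-p̂) = 39 ≥ 10 ✓

The sample is large enough, so use a z-interval (normal approximation) for the proportion.

For 90% confidence, z* = 1.645 (from standard normal table)

Standard error: SE = √(p̂(1-p̂)/n) = √(0.610000×0.390000/100) = 0.04877499

Margin of error: E = z* × SE = 1.645 × 0.04877499 = 0.080235

Z-interval: p̂ ± E = 0.610000 ± 0.080235 = (0.529765, 0.690235)

Rounded to 4 decimal places:

(0.5298, 0.6902)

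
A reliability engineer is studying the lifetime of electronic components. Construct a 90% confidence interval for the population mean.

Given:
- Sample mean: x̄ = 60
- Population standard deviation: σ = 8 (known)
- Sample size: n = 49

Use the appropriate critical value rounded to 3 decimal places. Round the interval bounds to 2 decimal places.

The population standard deviation σ is known, so use a z-interval (standard normal critical value).

For 90% confidence, z* = 1.645 (from standard normal table)

Standard error: SE = σ/√n = 8/√49 = 1.142857

Margin of error: E = z* × SE = 1.645 × 1.142857 = 1.8800

Z-interval: x̄ ± E = 60 ± 1.8800 = (58.1200, 61.8800)

Rounded to 2 decimal places:

(58.12, 61.88)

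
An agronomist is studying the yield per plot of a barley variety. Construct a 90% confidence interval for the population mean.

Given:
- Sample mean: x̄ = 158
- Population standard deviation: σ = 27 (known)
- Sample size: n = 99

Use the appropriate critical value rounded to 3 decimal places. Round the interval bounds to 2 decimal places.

The population standard deviation σ is known, so use a z-interval (standard normal critical value).

For 90% confidence, z* = 1.645 (from standard normal table)

Standard error: SE = σ/√n = 27/√99 = 2.713602

Margin of error: E = z* × SE = 1.645 × 2.713602 = 4.4639

Z-interval: x̄ ± E = 158 ± 4.4639 = (153.5361, 162.4639)

Rounded to 2 decimal places:

(153.54, 162.46)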